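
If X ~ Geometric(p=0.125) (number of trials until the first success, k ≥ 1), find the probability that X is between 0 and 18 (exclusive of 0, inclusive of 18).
0.909605

We have X ~ Geometric(p=0.125) (number of trials until the first success, k ≥ 1).

To find P(0 < X ≤ 18), we use:
P(0 < X ≤ 18) = P(X ≤ 18) - P(X ≤ 0)
                 = F(18) - F(0)
                 = 0.909605 - 0.000000
                 = 0.909605

So there's approximately a 91.0% chance that X falls in this range.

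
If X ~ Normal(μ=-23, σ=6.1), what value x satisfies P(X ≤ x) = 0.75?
-18.8856

We have X ~ Normal(μ=-23, σ=6.1).

We want to find x such that P(X ≤ x) = 0.75.

This is the 75th percentile, which means 75% of values fall below this point.

Using the inverse CDF (quantile function):
x = F⁻¹(0.75) = -18.8856

Verification: P(X ≤ -18.8856) = 0.75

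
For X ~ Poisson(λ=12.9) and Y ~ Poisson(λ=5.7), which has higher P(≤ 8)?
Y has higher probability (P(Y ≤ 8) = 0.8766 > P(X ≤ 8) = 0.1044)

Compute P(≤ 8) for each distribution:

X ~ Poisson(λ=12.9):
P(X ≤ 8) = 0.1044

Y ~ Poisson(λ=5.7):
P(Y ≤ 8) = 0.8766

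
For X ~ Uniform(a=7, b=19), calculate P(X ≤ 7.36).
0.030000

We have X ~ Uniform(a=7, b=19).

The CDF gives us P(X ≤ k).

Using the CDF:
P(X ≤ 7.36) = 0.030000

This means there's approximately a 3.0% chance that X is at most 7.36.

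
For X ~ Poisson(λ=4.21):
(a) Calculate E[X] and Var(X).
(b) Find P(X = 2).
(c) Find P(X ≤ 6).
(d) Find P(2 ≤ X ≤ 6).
(a) E[X] = 4.2100, Var(X) = 4.2100
(b) P(X = 2) = 0.131569
(c) P(X ≤ 6) = 0.866318
(d) P(2 ≤ X ≤ 6) = 0.788969

We have X ~ Poisson(λ=4.21).

(a) Moments:
E[X] = 4.2100
Var(X) = 4.2100
σ = √Var(X) = 2.0518

(b) Point probability using PMF:
P(X = 2) = 0.131569

(c) Cumulative probability using CDF:
P(X ≤ 6) = F(6) = 0.866318

(d) Range probability:
P(2 ≤ X ≤ 6) = P(X ≤ 6) - P(X ≤ 1)
                   = F(6) - F(1)
                   = 0.866318 - 0.077350
                   = 0.788969

This means approximately 78.9% of outcomes fall in the interval [2, 6].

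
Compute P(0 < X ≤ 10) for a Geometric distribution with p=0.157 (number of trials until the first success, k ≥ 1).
0.818751

We have X ~ Geometric(p=0.157) (number of trials until the first success, k ≥ 1).

To find P(0 < X ≤ 10), we use:
P(0 < X ≤ 10) = P(X ≤ 10) - P(X ≤ 0)
                 = F(10) - F(0)
                 = 0.818751 - 0.000000
                 = 0.818751

So there's approximately a 81.9% chance that X falls in this range.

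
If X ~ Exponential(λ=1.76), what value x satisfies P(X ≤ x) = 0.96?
1.8289

We have X ~ Exponential(λ=1.76).

We want to find x such that P(X ≤ x) = 0.96.

This is the 96th percentile, which means 96% of values fall below this point.

Using the inverse CDF (quantile function):
x = F⁻¹(0.96) = 1.8289

Verification: P(X ≤ 1.8289) = 0.96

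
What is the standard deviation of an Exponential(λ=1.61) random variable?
0.6211

We have X ~ Exponential(λ=1.61).

For an Exponential distribution with λ=1.61:
σ = √Var(X) = 0.6211

The standard deviation is the square root of the variance.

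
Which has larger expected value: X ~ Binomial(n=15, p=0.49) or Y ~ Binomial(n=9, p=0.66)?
X has larger mean (7.3500 > 5.9400)

Compute the expected value for each distribution:

X ~ Binomial(n=15, p=0.49):
E[X] = 7.3500

Y ~ Binomial(n=9, p=0.66):
E[Y] = 5.9400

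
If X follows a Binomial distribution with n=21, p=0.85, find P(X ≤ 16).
0.197471

We have X ~ Binomial(n=21, p=0.85).

The CDF gives us P(X ≤ k).

Using the CDF:
P(X ≤ 16) = 0.197471

This means there's approximately a 19.7% chance that X is at most 16.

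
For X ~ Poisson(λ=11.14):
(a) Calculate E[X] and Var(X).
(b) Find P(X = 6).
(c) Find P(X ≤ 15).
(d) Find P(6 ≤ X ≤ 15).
(a) E[X] = 11.1400, Var(X) = 11.1400
(b) P(X = 6) = 0.038542
(c) P(X ≤ 15) = 0.899737
(d) P(6 ≤ X ≤ 15) = 0.865238

We have X ~ Poisson(λ=11.14).

(a) Moments:
E[X] = 11.1400
Var(X) = 11.1400
σ = √Var(X) = 3.3377

(b) Point probability using PMF:
P(X = 6) = 0.038542

(c) Cumulative probability using CDF:
P(X ≤ 15) = F(15) = 0.899737

(d) Range probability:
P(6 ≤ X ≤ 15) = P(X ≤ 15) - P(X ≤ 5)
                   = F(15) - F(5)
                   = 0.899737 - 0.034499
                   = 0.865238

This means approximately 86.5% of outcomes fall in the interval [6, 15].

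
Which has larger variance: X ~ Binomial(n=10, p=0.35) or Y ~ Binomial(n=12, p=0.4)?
Y has larger variance (2.8800 > 2.2750)

Compute the variance for each distribution:

X ~ Binomial(n=10, p=0.35):
Var(X) = 2.2750

Y ~ Binomial(n=12, p=0.4):
Var(Y) = 2.8800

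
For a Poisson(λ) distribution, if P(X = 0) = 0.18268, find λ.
λ = 1.7000

For a Poisson(λ) distribution, the PMF at 0 is:
P(X = 0) = λ^0 e^(-λ) / 0! = e^(-λ)

Given P(X = 0) = 0.18268:
e^(-λ) = 0.18268
-λ = ln(0.18268)
λ = -ln(0.18268) = 1.7000

Verification: e^(-1.7000) = 0.18268 ✓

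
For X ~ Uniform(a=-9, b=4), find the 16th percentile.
-6.9200

We have X ~ Uniform(a=-9, b=4).

We want to find x such that P(X ≤ x) = 0.16.

This is the 16th percentile, which means 16% of values fall below this point.

Using the inverse CDF (quantile function):
x = F⁻¹(0.16) = -6.9200

Verification: P(X ≤ -6.9200) = 0.16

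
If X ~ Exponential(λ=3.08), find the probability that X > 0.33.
0.361895

We have X ~ Exponential(λ=3.08).

P(X > 0.33) = 1 - P(X ≤ 0.33)
                = 1 - F(0.33)
                = 1 - 0.638105
                = 0.361895

So there's approximately a 36.2% chance that X exceeds 0.33.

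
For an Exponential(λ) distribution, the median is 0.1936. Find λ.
λ = 3.5803

For X ~ Exponential(λ), the CDF is F(x) = 1 - e^(-λx).
The median m satisfies F(m) = 0.5:
1 - e^(-λm) = 0.5
e^(-λm) = 0.5
λm = ln(2)
m = ln(2) / λ

Given m = 0.1936:
λ = ln(2) / 0.1936 = 0.693147 / 0.1936 = 3.5803

Verification: ln(2) / 3.5803 = 0.1936 ✓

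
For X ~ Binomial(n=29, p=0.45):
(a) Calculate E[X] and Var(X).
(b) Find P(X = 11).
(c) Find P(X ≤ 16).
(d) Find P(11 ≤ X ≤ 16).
(a) E[X] = 13.0500, Var(X) = 7.1775
(b) P(X = 11) = 0.112437
(c) P(X ≤ 16) = 0.900784
(d) P(11 ≤ X ≤ 16) = 0.729937

We have X ~ Binomial(n=29, p=0.45).

(a) Moments:
E[X] = 13.0500
Var(X) = 7.1775
σ = √Var(X) = 2.6791

(b) Point probability using PMF:
P(X = 11) = 0.112437

(c) Cumulative probability using CDF:
P(X ≤ 16) = F(16) = 0.900784

(d) Range probability:
P(11 ≤ X ≤ 16) = P(X ≤ 16) - P(X ≤ 10)
                   = F(16) - F(10)
                   = 0.900784 - 0.170847
                   = 0.729937

This means approximately 73.0% of outcomes fall in the interval [11, 16].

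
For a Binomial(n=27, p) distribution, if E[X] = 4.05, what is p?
p = 0.15

For a Binomial(n, p) distribution:
E[X] = n × p

Given n = 27 and E[X] = 4.05:
4.05 = 27 × p
p = 4.05 / 27 = 0.15

Verification: Binomial(27, 0.15) has E[X] = 4.05 ✓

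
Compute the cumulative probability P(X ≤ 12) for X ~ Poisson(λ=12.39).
0.531454

We have X ~ Poisson(λ=12.39).

The CDF gives us P(X ≤ k).

Using the CDF:
P(X ≤ 12) = 0.531454

This means there's approximately a 53.1% chance that X is at most 12.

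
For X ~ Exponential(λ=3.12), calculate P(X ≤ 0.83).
0.924950

We have X ~ Exponential(λ=3.12).

The CDF gives us P(X ≤ k).

Using the CDF:
P(X ≤ 0.83) = 0.924950

This means there's approximately a 92.5% chance that X is at most 0.83.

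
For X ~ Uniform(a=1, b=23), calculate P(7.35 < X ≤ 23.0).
0.711364

We have X ~ Uniform(a=1, b=23).

To find P(7.35 < X ≤ 23.0), we use:
P(7.35 < X ≤ 23.0) = P(X ≤ 23.0) - P(X ≤ 7.35)
                 = F(23.0) - F(7.35)
                 = 1.000000 - 0.288636
                 = 0.711364

So there's approximately a 71.1% chance that X falls in this range.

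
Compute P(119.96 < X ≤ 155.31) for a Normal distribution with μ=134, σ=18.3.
0.656408

We have X ~ Normal(μ=134, σ=18.3).

To find P(119.96 < X ≤ 155.31), we use:
P(119.96 < X ≤ 155.31) = P(X ≤ 155.31) - P(X ≤ 119.96)
                 = F(155.31) - F(119.96)
                 = 0.877885 - 0.221477
                 = 0.656408

So there's approximately a 65.6% chance that X falls in this range.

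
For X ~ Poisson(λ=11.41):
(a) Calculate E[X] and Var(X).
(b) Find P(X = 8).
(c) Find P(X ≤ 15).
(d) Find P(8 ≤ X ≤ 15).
(a) E[X] = 11.4100, Var(X) = 11.4100
(b) P(X = 8) = 0.078970
(c) P(X ≤ 15) = 0.883890
(d) P(8 ≤ X ≤ 15) = 0.765258

We have X ~ Poisson(λ=11.41).

(a) Moments:
E[X] = 11.4100
Var(X) = 11.4100
σ = √Var(X) = 3.3779

(b) Point probability using PMF:
P(X = 8) = 0.078970

(c) Cumulative probability using CDF:
P(X ≤ 15) = F(15) = 0.883890

(d) Range probability:
P(8 ≤ X ≤ 15) = P(X ≤ 15) - P(X ≤ 7)
                   = F(15) - F(7)
                   = 0.883890 - 0.118632
                   = 0.765258

This means approximately 76.5% of outcomes fall in the interval [8, 15].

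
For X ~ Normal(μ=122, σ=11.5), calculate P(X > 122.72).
0.475039

We have X ~ Normal(μ=122, σ=11.5).

P(X > 122.72) = 1 - P(X ≤ 122.72)
                = 1 - F(122.72)
                = 1 - 0.524961
                = 0.475039

So there's approximately a 47.5% chance that X exceeds 122.72.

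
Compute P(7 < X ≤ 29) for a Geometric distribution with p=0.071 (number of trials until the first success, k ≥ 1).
0.479031

We have X ~ Geometric(p=0.071) (number of trials until the first success, k ≥ 1).

To find P(7 < X ≤ 29), we use:
P(7 < X ≤ 29) = P(X ≤ 29) - P(X ≤ 7)
                 = F(29) - F(7)
                 = 0.881844 - 0.402813
                 = 0.479031

So there's approximately a 47.9% chance that X falls in this range.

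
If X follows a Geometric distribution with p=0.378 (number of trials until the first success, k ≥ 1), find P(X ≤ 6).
0.942092

We have X ~ Geometric(p=0.378) (number of trials until the first success, k ≥ 1).

The CDF gives us P(X ≤ k).

Using the CDF:
P(X ≤ 6) = 0.942092

This means there's approximately a 94.2% chance that X is at most 6.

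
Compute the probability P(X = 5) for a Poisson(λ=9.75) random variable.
0.042803

We have X ~ Poisson(λ=9.75).

For a Poisson distribution, the PMF gives us the probability of each outcome.

Using the PMF formula:
P(X = 5) = 0.042803

Rounded to 4 decimal places: 0.0428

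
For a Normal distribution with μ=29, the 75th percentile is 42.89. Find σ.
σ = 20.5933

For X ~ Normal(μ, σ), the p-th percentile satisfies x = μ + z_p × σ,
where z_p = Φ⁻¹(p) is the standard normal quantile.

Step 1: z_{0.75} = Φ⁻¹(0.75) = 0.6745

Step 2: Solve for σ:
42.89 = 29 + 0.6745 × σ
σ = (42.89 - 29) / 0.6745
σ = 13.89 / 0.6745
σ = 20.5933

Verification: μ + z × σ = 29 + 0.6745 × 20.5933 = 42.89 ✓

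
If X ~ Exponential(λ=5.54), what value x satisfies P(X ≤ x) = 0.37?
0.0834

We have X ~ Exponential(λ=5.54).

We want to find x such that P(X ≤ x) = 0.37.

This is the 37th percentile, which means 37% of values fall below this point.

Using the inverse CDF (quantile function):
x = F⁻¹(0.37) = 0.0834

Verification: P(X ≤ 0.0834) = 0.37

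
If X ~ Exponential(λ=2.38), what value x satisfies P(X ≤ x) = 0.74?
0.5660

We have X ~ Exponential(λ=2.38).

We want to find x such that P(X ≤ x) = 0.74.

This is the 74th percentile, which means 74% of values fall below this point.

Using the inverse CDF (quantile function):
x = F⁻¹(0.74) = 0.5660

Verification: P(X ≤ 0.5660) = 0.74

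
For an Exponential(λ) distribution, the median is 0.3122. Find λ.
λ = 2.2202

For X ~ Exponential(λ), the CDF is F(x) = 1 - e^(-λx).
The median m satisfies F(m) = 0.5:
1 - e^(-λm) = 0.5
e^(-λm) = 0.5
λm = ln(2)
m = ln(2) / λ

Given m = 0.3122:
λ = ln(2) / 0.3122 = 0.693147 / 0.3122 = 2.2202

Verification: ln(2) / 2.2202 = 0.3122 ✓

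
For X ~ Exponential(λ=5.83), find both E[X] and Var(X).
E[X] = 0.1715, Var(X) = 0.0294

We have X ~ Exponential(λ=5.83).

For an Exponential distribution with λ=5.83:

Expected value:
E[X] = 0.1715

Variance:
Var(X) = 0.0294

Standard deviation:
σ = √Var(X) = 0.1715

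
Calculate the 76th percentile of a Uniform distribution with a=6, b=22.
18.1600

We have X ~ Uniform(a=6, b=22).

We want to find x such that P(X ≤ x) = 0.76.

This is the 76th percentile, which means 76% of values fall below this point.

Using the inverse CDF (quantile function):
x = F⁻¹(0.76) = 18.1600

Verification: P(X ≤ 18.1600) = 0.76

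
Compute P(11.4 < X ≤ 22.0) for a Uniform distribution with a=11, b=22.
0.963636

We have X ~ Uniform(a=11, b=22).

To find P(11.4 < X ≤ 22.0), we use:
P(11.4 < X ≤ 22.0) = P(X ≤ 22.0) - P(X ≤ 11.4)
                 = F(22.0) - F(11.4)
                 = 1.000000 - 0.036364
                 = 0.963636

So there's approximately a 96.4% chance that X falls in this range.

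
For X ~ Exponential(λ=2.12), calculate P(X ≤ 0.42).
0.589508

We have X ~ Exponential(λ=2.12).

The CDF gives us P(X ≤ k).

Using the CDF:
P(X ≤ 0.42) = 0.589508

This means there's approximately a 59.0% chance that X is at most 0.42.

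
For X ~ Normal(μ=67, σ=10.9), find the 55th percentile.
68.3697

We have X ~ Normal(μ=67, σ=10.9).

We want to find x such that P(X ≤ x) = 0.55.

This is the 55th percentile, which means 55% of values fall below this point.

Using the inverse CDF (quantile function):
x = F⁻¹(0.55) = 68.3697

Verification: P(X ≤ 68.3697) = 0.55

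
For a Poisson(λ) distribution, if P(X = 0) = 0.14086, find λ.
λ = 1.9600

For a Poisson(λ) distribution, the PMF at 0 is:
P(X = 0) = λ^0 e^(-λ) / 0! = e^(-λ)

Given P(X = 0) = 0.14086:
e^(-λ) = 0.14086
-λ = ln(0.14086)
λ = -ln(0.14086) = 1.9600

Verification: e^(-1.9600) = 0.14086 ✓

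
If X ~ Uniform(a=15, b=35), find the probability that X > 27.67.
0.366500

We have X ~ Uniform(a=15, b=35).

P(X > 27.67) = 1 - P(X ≤ 27.67)
                = 1 - F(27.67)
                = 1 - 0.633500
                = 0.366500

So there's approximately a 36.6% chance that X exceeds 27.67.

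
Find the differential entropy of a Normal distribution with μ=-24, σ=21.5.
4.4870 nats

We have X ~ Normal(μ=-24, σ=21.5).

The differential entropy measures the uncertainty or information content of the distribution.

For a Normal distribution with μ=-24, σ=21.5:
h(X) = 4.4870 nats

(In bits, this would be 6.4734 bits.)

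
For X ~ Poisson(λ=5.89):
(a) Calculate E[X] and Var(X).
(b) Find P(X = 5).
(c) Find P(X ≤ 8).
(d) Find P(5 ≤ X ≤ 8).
(a) E[X] = 5.8900, Var(X) = 5.8900
(b) P(X = 5) = 0.163456
(c) P(X ≤ 8) = 0.858385
(d) P(5 ≤ X ≤ 8) = 0.558335

We have X ~ Poisson(λ=5.89).

(a) Moments:
E[X] = 5.8900
Var(X) = 5.8900
σ = √Var(X) = 2.4269

(b) Point probability using PMF:
P(X = 5) = 0.163456

(c) Cumulative probability using CDF:
P(X ≤ 8) = F(8) = 0.858385

(d) Range probability:
P(5 ≤ X ≤ 8) = P(X ≤ 8) - P(X ≤ 4)
                   = F(8) - F(4)
                   = 0.858385 - 0.300050
                   = 0.558335

This means approximately 55.8% of outcomes fall in the interval [5, 8].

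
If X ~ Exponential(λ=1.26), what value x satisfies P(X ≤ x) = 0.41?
0.4188

We have X ~ Exponential(λ=1.26).

We want to find x such that P(X ≤ x) = 0.41.

This is the 41st percentile, which means 41% of values fall below this point.

Using the inverse CDF (quantile function):
x = F⁻¹(0.41) = 0.4188

Verification: P(X ≤ 0.4188) = 0.41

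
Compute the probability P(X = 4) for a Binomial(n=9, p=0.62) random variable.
0.147521

We have X ~ Binomial(n=9, p=0.62).

For a Binomial distribution, the PMF gives us the probability of each outcome.

Using the PMF formula:
P(X = 4) = 0.147521

Rounded to 4 decimal places: 0.1475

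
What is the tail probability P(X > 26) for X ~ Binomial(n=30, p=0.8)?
0.122711

We have X ~ Binomial(n=30, p=0.8).

P(X > 26) = 1 - P(X ≤ 26)
                = 1 - F(26)
                = 1 - 0.877289
                = 0.122711

So there's approximately a 12.3% chance that X exceeds 26.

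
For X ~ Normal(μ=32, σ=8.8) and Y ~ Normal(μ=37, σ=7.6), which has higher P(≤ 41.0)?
X has higher probability (P(X ≤ 41.0) = 0.8468 > P(Y ≤ 41.0) = 0.7007)

Compute P(≤ 41.0) for each distribution:

X ~ Normal(μ=32, σ=8.8):
P(X ≤ 41.0) = 0.8468

Y ~ Normal(μ=37, σ=7.6):
P(Y ≤ 41.0) = 0.7007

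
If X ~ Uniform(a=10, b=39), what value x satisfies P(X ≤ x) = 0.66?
29.1400

We have X ~ Uniform(a=10, b=39).

We want to find x such that P(X ≤ x) = 0.66.

This is the 66th percentile, which means 66% of values fall below this point.

Using the inverse CDF (quantile function):
x = F⁻¹(0.66) = 29.1400

Verification: P(X ≤ 29.1400) = 0.66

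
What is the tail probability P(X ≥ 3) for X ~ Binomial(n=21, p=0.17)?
0.718035

We have X ~ Binomial(n=21, p=0.17).

For discrete distributions, P(X ≥ 3) = 1 - P(X ≤ 2).

P(X ≤ 2) = 0.281965
P(X ≥ 3) = 1 - 0.281965 = 0.718035

So there's approximately a 71.8% chance that X is at least 3.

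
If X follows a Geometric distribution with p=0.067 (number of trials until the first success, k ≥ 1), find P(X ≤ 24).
0.810696

We have X ~ Geometric(p=0.067) (number of trials until the first success, k ≥ 1).

The CDF gives us P(X ≤ k).

Using the CDF:
P(X ≤ 24) = 0.810696

This means there's approximately a 81.1% chance that X is at most 24.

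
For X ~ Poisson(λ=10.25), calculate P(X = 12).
0.099273

We have X ~ Poisson(λ=10.25).

For a Poisson distribution, the PMF gives us the probability of each outcome.

Using the PMF formula:
P(X = 12) = 0.099273

Rounded to 4 decimal places: 0.0993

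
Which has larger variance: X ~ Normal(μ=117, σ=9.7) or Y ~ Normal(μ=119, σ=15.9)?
Y has larger variance (252.8100 > 94.0900)

Compute the variance for each distribution:

X ~ Normal(μ=117, σ=9.7):
Var(X) = 94.0900

Y ~ Normal(μ=119, σ=15.9):
Var(Y) = 252.8100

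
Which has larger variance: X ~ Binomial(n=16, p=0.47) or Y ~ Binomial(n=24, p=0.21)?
X has larger variance (3.9856 > 3.9816)

Compute the variance for each distribution:

X ~ Binomial(n=16, p=0.47):
Var(X) = 3.9856

Y ~ Binomial(n=24, p=0.21):
Var(Y) = 3.9816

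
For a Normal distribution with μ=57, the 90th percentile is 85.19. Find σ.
σ = 21.9968

For X ~ Normal(μ, σ), the p-th percentile satisfies x = μ + z_p × σ,
where z_p = Φ⁻¹(p) is the standard normal quantile.

Step 1: z_{0.9} = Φ⁻¹(0.9) = 1.2816

Step 2: Solve for σ:
85.19 = 57 + 1.2816 × σ
σ = (85.19 - 57) / 1.2816
σ = 28.19 / 1.2816
σ = 21.9968

Verification: μ + z × σ = 57 + 1.2816 × 21.9968 = 85.19 ✓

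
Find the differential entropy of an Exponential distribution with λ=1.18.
0.8345 nats

We have X ~ Exponential(λ=1.18).

The differential entropy measures the uncertainty or information content of the distribution.

For an Exponential distribution with λ=1.18:
h(X) = 0.8345 nats

(In bits, this would be 1.2039 bits.)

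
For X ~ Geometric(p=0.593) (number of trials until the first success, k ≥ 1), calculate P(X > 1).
0.407000

We have X ~ Geometric(p=0.593) (number of trials until the first success, k ≥ 1).

P(X > 1) = 1 - P(X ≤ 1)
                = 1 - F(1)
                = 1 - 0.593000
                = 0.407000

So there's approximately a 40.7% chance that X exceeds 1.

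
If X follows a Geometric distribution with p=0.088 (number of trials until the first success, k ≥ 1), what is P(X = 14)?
0.026571

We have X ~ Geometric(p=0.088) (number of trials until the first success, k ≥ 1).

For a Geometric distribution, the PMF gives us the probability of each outcome.

Using the PMF formula:
P(X = 14) = 0.026571

Rounded to 4 decimal places: 0.0266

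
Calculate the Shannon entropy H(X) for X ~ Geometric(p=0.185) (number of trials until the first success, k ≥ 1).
2.5886 nats

We have X ~ Geometric(p=0.185) (number of trials until the first success, k ≥ 1).

The Shannon entropy measures the uncertainty or information content of the distribution.

For a Geometric distribution with p=0.185 (number of trials until the first success, k ≥ 1):
H(X) = 2.5886 nats

(In bits, this would be 3.7346 bits.)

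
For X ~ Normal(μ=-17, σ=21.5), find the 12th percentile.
-42.2622

We have X ~ Normal(μ=-17, σ=21.5).

We want to find x such that P(X ≤ x) = 0.12.

This is the 12th percentile, which means 12% of values fall below this point.

Using the inverse CDF (quantile function):
x = F⁻¹(0.12) = -42.2622

Verification: P(X ≤ -42.2622) = 0.12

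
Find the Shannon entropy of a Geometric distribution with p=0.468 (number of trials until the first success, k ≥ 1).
1.4767 nats

We have X ~ Geometric(p=0.468) (number of trials until the first success, k ≥ 1).

The Shannon entropy measures the uncertainty or information content of the distribution.

For a Geometric distribution with p=0.468 (number of trials until the first success, k ≥ 1):
H(X) = 1.4767 nats

(In bits, this would be 2.1304 bits.)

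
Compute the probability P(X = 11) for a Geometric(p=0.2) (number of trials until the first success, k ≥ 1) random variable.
0.021475

We have X ~ Geometric(p=0.2) (number of trials until the first success, k ≥ 1).

For a Geometric distribution, the PMF gives us the probability of each outcome.

Using the PMF formula:
P(X = 11) = 0.021475

Rounded to 4 decimal places: 0.0215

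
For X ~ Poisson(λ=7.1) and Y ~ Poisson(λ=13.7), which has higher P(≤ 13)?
X has higher probability (P(X ≤ 13) = 0.9857 > P(Y ≤ 13) = 0.4966)

Compute P(≤ 13) for each distribution:

X ~ Poisson(λ=7.1):
P(X ≤ 13) = 0.9857

Y ~ Poisson(λ=13.7):
P(Y ≤ 13) = 0.4966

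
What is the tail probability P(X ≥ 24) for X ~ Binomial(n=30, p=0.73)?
0.261647

We have X ~ Binomial(n=30, p=0.73).

For discrete distributions, P(X ≥ 24) = 1 - P(X ≤ 23).

P(X ≤ 23) = 0.738353
P(X ≥ 24) = 1 - 0.738353 = 0.261647

So there's approximately a 26.2% chance that X is at least 24.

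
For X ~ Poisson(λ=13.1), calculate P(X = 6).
0.014356

We have X ~ Poisson(λ=13.1).

For a Poisson distribution, the PMF gives us the probability of each outcome.

Using the PMF formula:
P(X = 6) = 0.014356

Rounded to 4 decimal places: 0.0144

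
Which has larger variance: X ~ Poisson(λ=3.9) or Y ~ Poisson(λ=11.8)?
Y has larger variance (11.8000 > 3.9000)

Compute the variance for each distribution:

X ~ Poisson(λ=3.9):
Var(X) = 3.9000

Y ~ Poisson(λ=11.8):
Var(Y) = 11.8000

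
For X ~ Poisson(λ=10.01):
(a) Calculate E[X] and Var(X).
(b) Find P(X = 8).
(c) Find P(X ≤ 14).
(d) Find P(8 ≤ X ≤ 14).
(a) E[X] = 10.0100, Var(X) = 10.0100
(b) P(X = 8) = 0.112374
(c) P(X ≤ 14) = 0.916020
(d) P(8 ≤ X ≤ 14) = 0.696699

We have X ~ Poisson(λ=10.01).

(a) Moments:
E[X] = 10.0100
Var(X) = 10.0100
σ = √Var(X) = 3.1639

(b) Point probability using PMF:
P(X = 8) = 0.112374

(c) Cumulative probability using CDF:
P(X ≤ 14) = F(14) = 0.916020

(d) Range probability:
P(8 ≤ X ≤ 14) = P(X ≤ 14) - P(X ≤ 7)
                   = F(14) - F(7)
                   = 0.916020 - 0.219321
                   = 0.696699

This means approximately 69.7% of outcomes fall in the interval [8, 14].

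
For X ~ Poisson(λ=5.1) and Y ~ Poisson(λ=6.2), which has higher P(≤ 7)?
X has higher probability (P(X ≤ 7) = 0.8560 > P(Y ≤ 7) = 0.7160)

Compute P(≤ 7) for each distribution:

X ~ Poisson(λ=5.1):
P(X ≤ 7) = 0.8560

Y ~ Poisson(λ=6.2):
P(Y ≤ 7) = 0.7160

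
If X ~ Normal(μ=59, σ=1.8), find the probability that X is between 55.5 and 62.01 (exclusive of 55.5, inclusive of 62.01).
0.926839

We have X ~ Normal(μ=59, σ=1.8).

To find P(55.5 < X ≤ 62.01), we use:
P(55.5 < X ≤ 62.01) = P(X ≤ 62.01) - P(X ≤ 55.5)
                 = F(62.01) - F(55.5)
                 = 0.952760 - 0.025921
                 = 0.926839

So there's approximately a 92.7% chance that X falls in this range.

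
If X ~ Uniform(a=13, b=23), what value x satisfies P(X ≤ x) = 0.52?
18.2000

We have X ~ Uniform(a=13, b=23).

We want to find x such that P(X ≤ x) = 0.52.

This is the 52nd percentile, which means 52% of values fall below this point.

Using the inverse CDF (quantile function):
x = F⁻¹(0.52) = 18.2000

Verification: P(X ≤ 18.2000) = 0.52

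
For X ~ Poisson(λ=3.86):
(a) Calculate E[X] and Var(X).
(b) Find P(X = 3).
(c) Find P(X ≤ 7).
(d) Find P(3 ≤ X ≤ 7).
(a) E[X] = 3.8600, Var(X) = 3.8600
(b) P(X = 3) = 0.201945
(c) P(X ≤ 7) = 0.956768
(d) P(3 ≤ X ≤ 7) = 0.697425

We have X ~ Poisson(λ=3.86).

(a) Moments:
E[X] = 3.8600
Var(X) = 3.8600
σ = √Var(X) = 1.9647

(b) Point probability using PMF:
P(X = 3) = 0.201945

(c) Cumulative probability using CDF:
P(X ≤ 7) = F(7) = 0.956768

(d) Range probability:
P(3 ≤ X ≤ 7) = P(X ≤ 7) - P(X ≤ 2)
                   = F(7) - F(2)
                   = 0.956768 - 0.259343
                   = 0.697425

This means approximately 69.7% of outcomes fall in the interval [3, 7].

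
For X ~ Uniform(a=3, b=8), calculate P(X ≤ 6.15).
0.630000

We have X ~ Uniform(a=3, b=8).

The CDF gives us P(X ≤ k).

Using the CDF:
P(X ≤ 6.15) = 0.630000

This means there's approximately a 63.0% chance that X is at most 6.15.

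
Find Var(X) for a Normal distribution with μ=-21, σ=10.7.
114.4900

We have X ~ Normal(μ=-21, σ=10.7).

For a Normal distribution with μ=-21, σ=10.7:
Var(X) = 114.4900

The variance measures the spread of the distribution around the mean.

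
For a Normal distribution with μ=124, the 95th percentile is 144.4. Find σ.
σ = 12.4023

For X ~ Normal(μ, σ), the p-th percentile satisfies x = μ + z_p × σ,
where z_p = Φ⁻¹(p) is the standard normal quantile.

Step 1: z_{0.95} = Φ⁻¹(0.95) = 1.6449

Step 2: Solve for σ:
144.4 = 124 + 1.6449 × σ
σ = (144.4 - 124) / 1.6449
σ = 20.40 / 1.6449
σ = 12.4023

Verification: μ + z × σ = 124 + 1.6449 × 12.4023 = 144.40 ✓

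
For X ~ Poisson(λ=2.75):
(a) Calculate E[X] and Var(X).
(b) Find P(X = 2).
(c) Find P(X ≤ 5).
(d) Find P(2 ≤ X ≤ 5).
(a) E[X] = 2.7500, Var(X) = 2.7500
(b) P(X = 2) = 0.241727
(c) P(X ≤ 5) = 0.939165
(d) P(2 ≤ X ≤ 5) = 0.699435

We have X ~ Poisson(λ=2.75).

(a) Moments:
E[X] = 2.7500
Var(X) = 2.7500
σ = √Var(X) = 1.6583

(b) Point probability using PMF:
P(X = 2) = 0.241727

(c) Cumulative probability using CDF:
P(X ≤ 5) = F(5) = 0.939165

(d) Range probability:
P(2 ≤ X ≤ 5) = P(X ≤ 5) - P(X ≤ 1)
                   = F(5) - F(1)
                   = 0.939165 - 0.239729
                   = 0.699435

This means approximately 69.9% of outcomes fall in the interval [2, 5].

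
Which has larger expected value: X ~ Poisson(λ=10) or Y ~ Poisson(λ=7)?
X has larger mean (10.0000 > 7.0000)

Compute the expected value for each distribution:

X ~ Poisson(λ=10):
E[X] = 10.0000

Y ~ Poisson(λ=7):
E[Y] = 7.0000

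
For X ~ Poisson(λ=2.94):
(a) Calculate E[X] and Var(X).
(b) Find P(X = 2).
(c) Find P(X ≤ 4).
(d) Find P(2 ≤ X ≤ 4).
(a) E[X] = 2.9400, Var(X) = 2.9400
(b) P(X = 2) = 0.228475
(c) P(X ≤ 4) = 0.825242
(d) P(2 ≤ X ≤ 4) = 0.616951

We have X ~ Poisson(λ=2.94).

(a) Moments:
E[X] = 2.9400
Var(X) = 2.9400
σ = √Var(X) = 1.7146

(b) Point probability using PMF:
P(X = 2) = 0.228475

(c) Cumulative probability using CDF:
P(X ≤ 4) = F(4) = 0.825242

(d) Range probability:
P(2 ≤ X ≤ 4) = P(X ≤ 4) - P(X ≤ 1)
                   = F(4) - F(1)
                   = 0.825242 - 0.208291
                   = 0.616951

This means approximately 61.7% of outcomes fall in the interval [2, 4].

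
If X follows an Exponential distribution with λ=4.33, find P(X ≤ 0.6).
0.925578

We have X ~ Exponential(λ=4.33).

The CDF gives us P(X ≤ k).

Using the CDF:
P(X ≤ 0.6) = 0.925578

This means there's approximately a 92.6% chance that X is at most 0.6.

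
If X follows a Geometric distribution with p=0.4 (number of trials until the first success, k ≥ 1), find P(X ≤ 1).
0.400000

We have X ~ Geometric(p=0.4) (number of trials until the first success, k ≥ 1).

The CDF gives us P(X ≤ k).

Using the CDF:
P(X ≤ 1) = 0.400000

This means there's approximately a 40.0% chance that X is at most 1.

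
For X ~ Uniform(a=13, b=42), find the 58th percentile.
29.8200

We have X ~ Uniform(a=13, b=42).

We want to find x such that P(X ≤ x) = 0.58.

This is the 58th percentile, which means 58% of values fall below this point.

Using the inverse CDF (quantile function):
x = F⁻¹(0.58) = 29.8200

Verification: P(X ≤ 29.8200) = 0.58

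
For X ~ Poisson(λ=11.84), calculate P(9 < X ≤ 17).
0.686313

We have X ~ Poisson(λ=11.84).

To find P(9 < X ≤ 17), we use:
P(9 < X ≤ 17) = P(X ≤ 17) - P(X ≤ 9)
                 = F(17) - F(9)
                 = 0.942963 - 0.256650
                 = 0.686313

So there's approximately a 68.6% chance that X falls in this range.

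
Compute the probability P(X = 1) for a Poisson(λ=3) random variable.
0.149361

We have X ~ Poisson(λ=3).

For a Poisson distribution, the PMF gives us the probability of each outcome.

Using the PMF formula:
P(X = 1) = 0.149361

Rounded to 4 decimal places: 0.1494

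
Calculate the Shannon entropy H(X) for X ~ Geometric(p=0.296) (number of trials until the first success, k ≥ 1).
2.0522 nats

We have X ~ Geometric(p=0.296) (number of trials until the first success, k ≥ 1).

The Shannon entropy measures the uncertainty or information content of the distribution.

For a Geometric distribution with p=0.296 (number of trials until the first success, k ≥ 1):
H(X) = 2.0522 nats

(In bits, this would be 2.9606 bits.)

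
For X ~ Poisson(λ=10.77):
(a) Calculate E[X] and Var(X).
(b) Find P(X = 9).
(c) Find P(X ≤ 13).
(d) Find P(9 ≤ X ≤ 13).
(a) E[X] = 10.7700, Var(X) = 10.7700
(b) P(X = 9) = 0.112935
(c) P(X ≤ 13) = 0.802129
(d) P(9 ≤ X ≤ 13) = 0.549080

We have X ~ Poisson(λ=10.77).

(a) Moments:
E[X] = 10.7700
Var(X) = 10.7700
σ = √Var(X) = 3.2818

(b) Point probability using PMF:
P(X = 9) = 0.112935

(c) Cumulative probability using CDF:
P(X ≤ 13) = F(13) = 0.802129

(d) Range probability:
P(9 ≤ X ≤ 13) = P(X ≤ 13) - P(X ≤ 8)
                   = F(13) - F(8)
                   = 0.802129 - 0.253049
                   = 0.549080

This means approximately 54.9% of outcomes fall in the interval [9, 13].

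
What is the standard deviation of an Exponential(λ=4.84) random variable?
0.2066

We have X ~ Exponential(λ=4.84).

For an Exponential distribution with λ=4.84:
σ = √Var(X) = 0.2066

The standard deviation is the square root of the variance.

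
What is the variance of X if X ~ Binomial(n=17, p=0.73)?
3.3507

We have X ~ Binomial(n=17, p=0.73).

For a Binomial distribution with n=17, p=0.73:
Var(X) = 3.3507

The variance measures the spread of the distribution around the mean.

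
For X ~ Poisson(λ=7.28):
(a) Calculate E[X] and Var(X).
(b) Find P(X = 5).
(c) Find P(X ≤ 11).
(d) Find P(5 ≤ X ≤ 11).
(a) E[X] = 7.2800, Var(X) = 7.2800
(b) P(X = 5) = 0.117439
(c) P(X ≤ 11) = 0.932975
(d) P(5 ≤ X ≤ 11) = 0.784030

We have X ~ Poisson(λ=7.28).

(a) Moments:
E[X] = 7.2800
Var(X) = 7.2800
σ = √Var(X) = 2.6981

(b) Point probability using PMF:
P(X = 5) = 0.117439

(c) Cumulative probability using CDF:
P(X ≤ 11) = F(11) = 0.932975

(d) Range probability:
P(5 ≤ X ≤ 11) = P(X ≤ 11) - P(X ≤ 4)
                   = F(11) - F(4)
                   = 0.932975 - 0.148946
                   = 0.784030

This means approximately 78.4% of outcomes fall in the interval [5, 11].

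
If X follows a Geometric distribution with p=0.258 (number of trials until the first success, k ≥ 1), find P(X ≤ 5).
0.775084

We have X ~ Geometric(p=0.258) (number of trials until the first success, k ≥ 1).

The CDF gives us P(X ≤ k).

Using the CDF:
P(X ≤ 5) = 0.775084

This means there's approximately a 77.5% chance that X is at most 5.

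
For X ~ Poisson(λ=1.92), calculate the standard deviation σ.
1.3856

We have X ~ Poisson(λ=1.92).

For a Poisson distribution with λ=1.92:
σ = √Var(X) = 1.3856

The standard deviation is the square root of the variance.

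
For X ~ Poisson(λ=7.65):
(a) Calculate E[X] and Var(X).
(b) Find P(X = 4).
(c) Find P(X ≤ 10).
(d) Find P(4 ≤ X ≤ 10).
(a) E[X] = 7.6500, Var(X) = 7.6500
(b) P(X = 4) = 0.067933
(c) P(X ≤ 10) = 0.849045
(d) P(4 ≤ X ≤ 10) = 0.795477

We have X ~ Poisson(λ=7.65).

(a) Moments:
E[X] = 7.6500
Var(X) = 7.6500
σ = √Var(X) = 2.7659

(b) Point probability using PMF:
P(X = 4) = 0.067933

(c) Cumulative probability using CDF:
P(X ≤ 10) = F(10) = 0.849045

(d) Range probability:
P(4 ≤ X ≤ 10) = P(X ≤ 10) - P(X ≤ 3)
                   = F(10) - F(3)
                   = 0.849045 - 0.053568
                   = 0.795477

This means approximately 79.5% of outcomes fall in the interval [4, 10].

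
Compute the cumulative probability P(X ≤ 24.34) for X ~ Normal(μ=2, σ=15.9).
0.919994

We have X ~ Normal(μ=2, σ=15.9).

The CDF gives us P(X ≤ k).

Using the CDF:
P(X ≤ 24.34) = 0.919994

This means there's approximately a 92.0% chance that X is at most 24.34.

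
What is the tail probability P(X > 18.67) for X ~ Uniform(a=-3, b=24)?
0.197407

We have X ~ Uniform(a=-3, b=24).

P(X > 18.67) = 1 - P(X ≤ 18.67)
                = 1 - F(18.67)
                = 1 - 0.802593
                = 0.197407

So there's approximately a 19.7% chance that X exceeds 18.67.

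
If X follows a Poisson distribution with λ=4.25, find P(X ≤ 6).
0.861687

We have X ~ Poisson(λ=4.25).

The CDF gives us P(X ≤ k).

Using the CDF:
P(X ≤ 6) = 0.861687

This means there's approximately a 86.2% chance that X is at most 6.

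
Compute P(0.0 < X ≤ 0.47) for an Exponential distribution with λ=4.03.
0.849546

We have X ~ Exponential(λ=4.03).

To find P(0.0 < X ≤ 0.47), we use:
P(0.0 < X ≤ 0.47) = P(X ≤ 0.47) - P(X ≤ 0.0)
                 = F(0.47) - F(0.0)
                 = 0.849546 - 0.000000
                 = 0.849546

So there's approximately a 85.0% chance that X falls in this range.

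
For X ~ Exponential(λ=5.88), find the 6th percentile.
0.0105

We have X ~ Exponential(λ=5.88).

We want to find x such that P(X ≤ x) = 0.06.

This is the 6th percentile, which means 6% of values fall below this point.

Using the inverse CDF (quantile function):
x = F⁻¹(0.06) = 0.0105

Verification: P(X ≤ 0.0105) = 0.06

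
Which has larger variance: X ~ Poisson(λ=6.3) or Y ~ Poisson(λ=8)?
Y has larger variance (8.0000 > 6.3000)

Compute the variance for each distribution:

X ~ Poisson(λ=6.3):
Var(X) = 6.3000

Y ~ Poisson(λ=8):
Var(Y) = 8.0000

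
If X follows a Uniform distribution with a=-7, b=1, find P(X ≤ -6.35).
0.081250

We have X ~ Uniform(a=-7, b=1).

The CDF gives us P(X ≤ k).

Using the CDF:
P(X ≤ -6.35) = 0.081250

This means there's approximately a 8.1% chance that X is at most -6.35.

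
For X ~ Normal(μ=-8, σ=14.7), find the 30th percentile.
-15.7087

We have X ~ Normal(μ=-8, σ=14.7).

We want to find x such that P(X ≤ x) = 0.3.

This is the 30th percentile, which means 30% of values fall below this point.

Using the inverse CDF (quantile function):
x = F⁻¹(0.3) = -15.7087

Verification: P(X ≤ -15.7087) = 0.3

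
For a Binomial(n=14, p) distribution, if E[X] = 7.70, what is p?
p = 0.55

For a Binomial(n, p) distribution:
E[X] = n × p

Given n = 14 and E[X] = 7.70:
7.70 = 14 × p
p = 7.70 / 14 = 0.55

Verification: Binomial(14, 0.55) has E[X] = 7.70 ✓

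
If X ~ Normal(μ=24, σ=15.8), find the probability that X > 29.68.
0.359613

We have X ~ Normal(μ=24, σ=15.8).

P(X > 29.68) = 1 - P(X ≤ 29.68)
                = 1 - F(29.68)
                = 1 - 0.640387
                = 0.359613

So there's approximately a 36.0% chance that X exceeds 29.68.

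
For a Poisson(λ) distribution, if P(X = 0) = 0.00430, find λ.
λ = 5.4491

For a Poisson(λ) distribution, the PMF at 0 is:
P(X = 0) = λ^0 e^(-λ) / 0! = e^(-λ)

Given P(X = 0) = 0.00430:
e^(-λ) = 0.00430
-λ = ln(0.00430)
λ = -ln(0.00430) = 5.4491

Verification: e^(-5.4491) = 0.00430 ✓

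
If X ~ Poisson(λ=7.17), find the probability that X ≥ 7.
0.575300

We have X ~ Poisson(λ=7.17).

For discrete distributions, P(X ≥ 7) = 1 - P(X ≤ 6).

P(X ≤ 6) = 0.424700
P(X ≥ 7) = 1 - 0.424700 = 0.575300

So there's approximately a 57.5% chance that X is at least 7.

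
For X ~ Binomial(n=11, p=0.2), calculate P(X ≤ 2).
0.617402

We have X ~ Binomial(n=11, p=0.2).

The CDF gives us P(X ≤ k).

Using the CDF:
P(X ≤ 2) = 0.617402

This means there's approximately a 61.7% chance that X is at most 2.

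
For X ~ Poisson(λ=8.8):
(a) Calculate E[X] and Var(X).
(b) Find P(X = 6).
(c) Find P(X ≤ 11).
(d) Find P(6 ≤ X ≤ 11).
(a) E[X] = 8.8000, Var(X) = 8.8000
(b) P(X = 6) = 0.097224
(c) P(X ≤ 11) = 0.821970
(d) P(6 ≤ X ≤ 11) = 0.693584

We have X ~ Poisson(λ=8.8).

(a) Moments:
E[X] = 8.8000
Var(X) = 8.8000
σ = √Var(X) = 2.9665

(b) Point probability using PMF:
P(X = 6) = 0.097224

(c) Cumulative probability using CDF:
P(X ≤ 11) = F(11) = 0.821970

(d) Range probability:
P(6 ≤ X ≤ 11) = P(X ≤ 11) - P(X ≤ 5)
                   = F(11) - F(5)
                   = 0.821970 - 0.128387
                   = 0.693584

This means approximately 69.4% of outcomes fall in the interval [6, 11].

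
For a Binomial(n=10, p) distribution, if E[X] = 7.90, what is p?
p = 0.79

For a Binomial(n, p) distribution:
E[X] = n × p

Given n = 10 and E[X] = 7.90:
7.90 = 10 × p
p = 7.90 / 10 = 0.79

Verification: Binomial(10, 0.79) has E[X] = 7.90 ✓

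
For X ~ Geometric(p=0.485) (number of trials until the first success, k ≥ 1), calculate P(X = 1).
0.485000

We have X ~ Geometric(p=0.485) (number of trials until the first success, k ≥ 1).

For a Geometric distribution, the PMF gives us the probability of each outcome.

Using the PMF formula:
P(X = 1) = 0.485000

Rounded to 4 decimal places: 0.4850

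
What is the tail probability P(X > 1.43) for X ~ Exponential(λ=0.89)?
0.280074

We have X ~ Exponential(λ=0.89).

P(X > 1.43) = 1 - P(X ≤ 1.43)
                = 1 - F(1.43)
                = 1 - 0.719926
                = 0.280074

So there's approximately a 28.0% chance that X exceeds 1.43.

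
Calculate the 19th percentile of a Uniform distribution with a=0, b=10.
1.9000

We have X ~ Uniform(a=0, b=10).

We want to find x such that P(X ≤ x) = 0.19.

This is the 19th percentile, which means 19% of values fall below this point.

Using the inverse CDF (quantile function):
x = F⁻¹(0.19) = 1.9000

Verification: P(X ≤ 1.9000) = 0.19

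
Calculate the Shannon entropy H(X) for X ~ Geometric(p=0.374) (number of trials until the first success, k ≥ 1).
1.7675 nats

We have X ~ Geometric(p=0.374) (number of trials until the first success, k ≥ 1).

The Shannon entropy measures the uncertainty or information content of the distribution.

For a Geometric distribution with p=0.374 (number of trials until the first success, k ≥ 1):
H(X) = 1.7675 nats

(In bits, this would be 2.5500 bits.)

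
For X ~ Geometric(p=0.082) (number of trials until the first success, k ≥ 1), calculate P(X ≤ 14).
0.698146

We have X ~ Geometric(p=0.082) (number of trials until the first success, k ≥ 1).

The CDF gives us P(X ≤ k).

Using the CDF:
P(X ≤ 14) = 0.698146

This means there's approximately a 69.8% chance that X is at most 14.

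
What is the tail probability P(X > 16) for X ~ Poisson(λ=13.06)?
0.168850

We have X ~ Poisson(λ=13.06).

P(X > 16) = 1 - P(X ≤ 16)
                = 1 - F(16)
                = 1 - 0.831150
                = 0.168850

So there's approximately a 16.9% chance that X exceeds 16.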